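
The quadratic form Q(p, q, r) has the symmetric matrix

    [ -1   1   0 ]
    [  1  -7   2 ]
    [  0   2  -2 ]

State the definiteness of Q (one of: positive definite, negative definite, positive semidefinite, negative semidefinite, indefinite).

negative definite

Congruent diagonalization of A (simultaneous row and column reduction) yields pivots -1, -6, -4/3.
Counting signs: 3 negative.
Hence Q is negative definite.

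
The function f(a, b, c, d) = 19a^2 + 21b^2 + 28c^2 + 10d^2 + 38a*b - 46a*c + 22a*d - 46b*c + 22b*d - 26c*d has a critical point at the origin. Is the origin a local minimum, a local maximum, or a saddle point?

The Hessian at the origin is H = [[38, 38, -46, 22], [38, 42, -46, 22], [-46, -46, 56, -26], [22, 22, -26, 20]].
Congruent diagonalization of H (simultaneous row and column reduction) yields pivots 38, 4, 6/19, 6.
So there are 4 positive pivots.
H is positive definite, so the origin is a strict local minimum.

local minimum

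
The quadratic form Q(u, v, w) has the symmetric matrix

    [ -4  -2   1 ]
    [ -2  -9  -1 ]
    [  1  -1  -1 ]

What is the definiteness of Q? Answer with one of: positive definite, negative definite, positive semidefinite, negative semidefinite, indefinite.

Leading principal minors: Δ_1 = -4, Δ_2 = 32, Δ_3 = -15.
The signs alternate starting with Δ_1 < 0, so by Sylvester's criterion Q is negative definite.

negative definite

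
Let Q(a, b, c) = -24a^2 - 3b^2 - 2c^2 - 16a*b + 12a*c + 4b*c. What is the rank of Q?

The associated matrix is A = [[-24, -8, 6], [-8, -3, 2], [6, 2, -2]].
Congruent diagonalization of A (simultaneous row and column reduction) yields pivots -24, -1/3, -1/2.
Counting signs: 3 negative.
The rank is the number of nonzero pivots: 3.

3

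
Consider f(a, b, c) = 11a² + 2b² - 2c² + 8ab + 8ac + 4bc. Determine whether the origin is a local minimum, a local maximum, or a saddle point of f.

saddle point

The Hessian at the origin is H = [[22, 8, 8], [8, 4, 4], [8, 4, -4]].
Row-reducing H symmetrically gives the diagonal entries 22, 12/11, -8.
That gives 2 positive, 1 negative pivots.
H is indefinite, so the origin is a saddle point.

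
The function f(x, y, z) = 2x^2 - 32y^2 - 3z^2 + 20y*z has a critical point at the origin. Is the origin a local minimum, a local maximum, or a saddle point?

The Hessian at the origin is H = [[4, 0, 0], [0, -64, 20], [0, 20, -6]].
Applying the same elementary operations to the rows and columns of H produces a congruent diagonal matrix with entries 4, -64, 1/4.
Counting signs: 2 positive, 1 negative.
H is indefinite, so the origin is a saddle point.

saddle point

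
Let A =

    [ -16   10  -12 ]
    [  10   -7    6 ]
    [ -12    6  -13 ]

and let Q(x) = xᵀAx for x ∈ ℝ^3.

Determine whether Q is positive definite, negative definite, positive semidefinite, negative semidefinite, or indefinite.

Leading principal minors: Δ_1 = -16, Δ_2 = 12, Δ_3 = -12.
The signs alternate starting with Δ_1 < 0, so by Sylvester's criterion Q is negative definite.

negative definite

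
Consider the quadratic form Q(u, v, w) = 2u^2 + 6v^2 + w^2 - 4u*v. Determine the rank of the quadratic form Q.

3

The associated matrix is A = [[2, -2, 0], [-2, 6, 0], [0, 0, 1]].
Applying the same elementary operations to the rows and columns of A produces a congruent diagonal matrix with entries 2, 4, 1.
Counting signs: 3 positive.
The rank is the number of nonzero pivots: 3.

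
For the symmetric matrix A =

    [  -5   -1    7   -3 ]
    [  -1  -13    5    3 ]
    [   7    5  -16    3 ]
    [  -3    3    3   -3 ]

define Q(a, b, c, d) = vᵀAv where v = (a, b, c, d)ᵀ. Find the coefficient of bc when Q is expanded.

10

The coefficient of bc is A[2,3] + A[3,2] = 2·5 = 10.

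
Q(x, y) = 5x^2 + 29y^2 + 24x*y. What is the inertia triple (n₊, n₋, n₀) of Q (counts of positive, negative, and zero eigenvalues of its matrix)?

(2, 0, 0)

The associated matrix is A = [[5, 12], [12, 29]].
An LDLᵀ factorisation of A has diagonal entries 5, 1/5.
That gives 2 positive pivots.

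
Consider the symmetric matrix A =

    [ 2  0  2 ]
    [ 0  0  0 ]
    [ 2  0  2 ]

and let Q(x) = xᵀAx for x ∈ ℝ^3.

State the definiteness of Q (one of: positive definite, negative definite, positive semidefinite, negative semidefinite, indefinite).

Symmetric row and column elimination reduces A to a congruent diagonal form with pivots 2, 0, 0.
Counting signs: 1 positive, 2 zero.
Hence Q is positive semidefinite.

positive semidefinite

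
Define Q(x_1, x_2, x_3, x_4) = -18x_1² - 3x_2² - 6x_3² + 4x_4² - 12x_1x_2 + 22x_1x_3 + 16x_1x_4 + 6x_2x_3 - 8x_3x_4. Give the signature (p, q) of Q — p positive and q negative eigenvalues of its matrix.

(2, 2)

The symmetric matrix is A = [[-18, -6, 11, 8], [-6, -3, 3, 0], [11, 3, -6, -4], [8, 0, -4, 4]].
Row-reducing A symmetrically gives the diagonal entries -18, -1, 7/6, 60/7.
Counting signs: 2 positive, 2 negative.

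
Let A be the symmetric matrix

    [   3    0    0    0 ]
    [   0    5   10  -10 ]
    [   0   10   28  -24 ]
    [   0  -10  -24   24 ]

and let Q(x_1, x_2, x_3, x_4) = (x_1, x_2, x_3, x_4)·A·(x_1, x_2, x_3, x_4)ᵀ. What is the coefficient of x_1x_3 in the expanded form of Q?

0

The coefficient of x_1x_3 is A[1,3] + A[3,1] = 2·0 = 0.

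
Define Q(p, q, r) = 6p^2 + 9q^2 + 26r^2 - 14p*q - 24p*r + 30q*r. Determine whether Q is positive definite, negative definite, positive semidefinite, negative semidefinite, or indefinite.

positive definite

Write A = [[6, -7, -12], [-7, 9, 15], [-12, 15, 26]].
Symmetric row and column elimination reduces A to a congruent diagonal form with pivots 6, 5/6, 4/5.
So there are 3 positive pivots.
Hence Q is positive definite.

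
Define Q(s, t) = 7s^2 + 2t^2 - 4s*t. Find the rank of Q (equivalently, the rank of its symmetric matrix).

Write A = [[7, -2], [-2, 2]].
Applying the same elementary operations to the rows and columns of A produces a congruent diagonal matrix with entries 7, 10/7.
That gives 2 positive pivots.
The rank is the number of nonzero pivots: 2.

2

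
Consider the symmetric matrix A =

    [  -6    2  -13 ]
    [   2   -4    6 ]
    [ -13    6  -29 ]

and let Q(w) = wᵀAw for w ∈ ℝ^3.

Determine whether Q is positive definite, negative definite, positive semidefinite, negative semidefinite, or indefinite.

negative semidefinite

Applying the same elementary operations to the rows and columns of A produces a congruent diagonal matrix with entries -6, -10/3, 0.
So there are 2 negative, 1 zero pivots.
Hence Q is negative semidefinite.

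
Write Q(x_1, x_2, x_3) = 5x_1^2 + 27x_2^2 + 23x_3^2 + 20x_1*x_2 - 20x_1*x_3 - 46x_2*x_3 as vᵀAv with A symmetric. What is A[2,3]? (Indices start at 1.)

The coefficient of x_2·x_3 in Q is -46. For a symmetric A this equals A[2,3] + A[3,2] = 2·A[2,3].
So A[2,3] = -46/2 = -23.

-23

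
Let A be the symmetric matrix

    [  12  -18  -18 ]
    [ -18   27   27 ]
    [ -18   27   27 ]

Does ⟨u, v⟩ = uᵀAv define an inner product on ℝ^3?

Congruent diagonalization of A (simultaneous row and column reduction) yields pivots 12, 0, 0.
So there are 1 positive, 2 zero pivots.
Hence Q is positive semidefinite.
⟨·,·⟩ is an inner product exactly when A is positive definite.

no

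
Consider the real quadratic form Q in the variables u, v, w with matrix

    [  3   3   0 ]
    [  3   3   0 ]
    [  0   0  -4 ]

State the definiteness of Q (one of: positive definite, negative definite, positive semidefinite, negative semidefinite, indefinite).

Congruent diagonalization of A (simultaneous row and column reduction) yields pivots 3, 0, -4.
Counting signs: 1 positive, 1 negative, 1 zero.
Hence Q is indefinite.

indefinite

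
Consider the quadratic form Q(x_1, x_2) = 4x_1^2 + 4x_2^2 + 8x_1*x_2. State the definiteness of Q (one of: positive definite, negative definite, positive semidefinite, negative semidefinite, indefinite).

The symmetric matrix is A = [[4, 4], [4, 4]].
Congruent diagonalization of A (simultaneous row and column reduction) yields pivots 4, 0.
So there are 1 positive, 1 zero pivots.
Hence Q is positive semidefinite.

positive semidefinite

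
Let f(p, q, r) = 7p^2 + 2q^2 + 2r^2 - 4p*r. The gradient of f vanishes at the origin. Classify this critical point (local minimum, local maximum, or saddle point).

local minimum

The Hessian at the origin is H = [[14, 0, -4], [0, 4, 0], [-4, 0, 4]].
Applying the same elementary operations to the rows and columns of H produces a congruent diagonal matrix with entries 14, 4, 20/7.
So there are 3 positive pivots.
H is positive definite, so the origin is a strict local minimum.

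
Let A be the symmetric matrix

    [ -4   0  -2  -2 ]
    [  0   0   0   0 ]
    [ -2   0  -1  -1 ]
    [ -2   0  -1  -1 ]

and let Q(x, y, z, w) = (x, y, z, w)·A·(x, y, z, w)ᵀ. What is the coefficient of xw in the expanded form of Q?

-4

The coefficient of xw is A[1,4] + A[4,1] = 2·(-2) = -4.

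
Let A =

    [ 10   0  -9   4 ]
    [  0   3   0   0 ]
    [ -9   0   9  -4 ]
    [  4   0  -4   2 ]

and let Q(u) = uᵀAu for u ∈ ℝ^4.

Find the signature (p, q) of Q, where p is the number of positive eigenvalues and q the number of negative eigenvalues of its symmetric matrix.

Applying the same elementary operations to the rows and columns of A produces a congruent diagonal matrix with entries 10, 3, 9/10, 2/9.
That gives 4 positive pivots.

(4, 0)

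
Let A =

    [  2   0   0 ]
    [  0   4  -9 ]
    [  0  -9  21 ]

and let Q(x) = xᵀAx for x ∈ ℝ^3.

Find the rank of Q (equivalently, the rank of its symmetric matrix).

An LDLᵀ factorisation of A has diagonal entries 2, 4, 3/4.
Counting signs: 3 positive.
The rank is the number of nonzero pivots: 3.

3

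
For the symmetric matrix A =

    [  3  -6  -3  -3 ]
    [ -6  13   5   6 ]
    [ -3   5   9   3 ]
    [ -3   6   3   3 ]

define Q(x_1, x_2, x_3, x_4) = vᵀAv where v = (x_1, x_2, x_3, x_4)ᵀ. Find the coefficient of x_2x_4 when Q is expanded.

12

The coefficient of x_2x_4 is A[2,4] + A[4,2] = 2·6 = 12.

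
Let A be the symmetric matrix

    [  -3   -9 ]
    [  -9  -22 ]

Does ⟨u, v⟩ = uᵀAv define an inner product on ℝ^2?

For the 2×2 matrix [[-3, -9], [-9, -22]]: det = -3·-22 − (-9)² = -15, trace = -25.
det < 0 so the eigenvalues have opposite signs; the form is indefinite.
⟨·,·⟩ is an inner product exactly when A is positive definite.

no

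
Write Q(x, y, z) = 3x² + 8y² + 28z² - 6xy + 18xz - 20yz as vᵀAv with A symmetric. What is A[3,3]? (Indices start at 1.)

The coefficient of z² in Q is 28, and that is exactly A[3,3].

28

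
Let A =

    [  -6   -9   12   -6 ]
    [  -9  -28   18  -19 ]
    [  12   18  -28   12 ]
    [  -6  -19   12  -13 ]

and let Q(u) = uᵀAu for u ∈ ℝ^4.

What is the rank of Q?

4

Congruent diagonalization of A (simultaneous row and column reduction) yields pivots -6, -29/2, -4, -3/29.
Counting signs: 4 negative.
The rank is the number of nonzero pivots: 4.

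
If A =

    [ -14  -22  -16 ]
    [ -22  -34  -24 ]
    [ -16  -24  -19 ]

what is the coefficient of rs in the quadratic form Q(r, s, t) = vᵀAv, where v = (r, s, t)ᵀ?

The coefficient of rs is A[1,2] + A[2,1] = 2·(-22) = -44.

-44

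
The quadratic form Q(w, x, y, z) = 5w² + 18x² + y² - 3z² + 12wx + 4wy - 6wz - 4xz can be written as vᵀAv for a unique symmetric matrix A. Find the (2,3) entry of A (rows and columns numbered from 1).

The coefficient of x·y in Q is 0. For a symmetric A this equals A[2,3] + A[3,2] = 2·A[2,3].
So A[2,3] = 0/2 = 0.

0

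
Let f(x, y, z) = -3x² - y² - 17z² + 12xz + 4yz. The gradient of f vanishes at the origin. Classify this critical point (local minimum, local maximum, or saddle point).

The Hessian at the origin is H = [[-6, 0, 12], [0, -2, 4], [12, 4, -34]].
Symmetric row and column elimination reduces H to a congruent diagonal form with pivots -6, -2, -2.
That gives 3 negative pivots.
H is negative definite, so the origin is a strict local maximum.

local maximum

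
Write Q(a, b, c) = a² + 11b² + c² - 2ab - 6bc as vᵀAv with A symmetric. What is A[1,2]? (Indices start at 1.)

The coefficient of a·b in Q is -2. For a symmetric A this equals A[1,2] + A[2,1] = 2·A[1,2].
So A[1,2] = -2/2 = -1.

-1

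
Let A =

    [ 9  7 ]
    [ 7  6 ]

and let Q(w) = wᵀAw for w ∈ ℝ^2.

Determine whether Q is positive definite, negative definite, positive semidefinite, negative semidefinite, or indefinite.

Row-reducing A symmetrically gives the diagonal entries 9, 5/9.
So there are 2 positive pivots.
Hence Q is positive definite.

positive definite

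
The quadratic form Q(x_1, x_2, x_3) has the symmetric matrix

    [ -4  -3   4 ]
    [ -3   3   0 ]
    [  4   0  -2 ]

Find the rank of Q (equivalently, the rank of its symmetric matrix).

3

Symmetric row and column elimination reduces A to a congruent diagonal form with pivots -4, 21/4, 2/7.
So there are 2 positive, 1 negative pivots.
The rank is the number of nonzero pivots: 3.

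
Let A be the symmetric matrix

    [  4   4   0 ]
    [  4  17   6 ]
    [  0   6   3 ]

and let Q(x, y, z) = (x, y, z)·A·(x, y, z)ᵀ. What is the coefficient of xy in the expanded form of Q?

The coefficient of xy is A[1,2] + A[2,1] = 2·4 = 8.

8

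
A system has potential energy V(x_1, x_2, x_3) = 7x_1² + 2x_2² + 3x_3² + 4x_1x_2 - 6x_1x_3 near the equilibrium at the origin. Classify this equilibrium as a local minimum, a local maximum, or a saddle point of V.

local minimum

The Hessian at the origin is H = [[14, 4, -6], [4, 4, 0], [-6, 0, 6]].
Symmetric row and column elimination reduces H to a congruent diagonal form with pivots 14, 20/7, 12/5.
So there are 3 positive pivots.
H is positive definite, so the origin is a strict local minimum.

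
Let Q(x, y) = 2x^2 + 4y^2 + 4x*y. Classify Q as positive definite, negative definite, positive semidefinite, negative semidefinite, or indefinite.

The associated matrix is A = [[2, 2], [2, 4]].
Congruent diagonalization of A (simultaneous row and column reduction) yields pivots 2, 2.
So there are 2 positive pivots.
Hence Q is positive definite.

positive definite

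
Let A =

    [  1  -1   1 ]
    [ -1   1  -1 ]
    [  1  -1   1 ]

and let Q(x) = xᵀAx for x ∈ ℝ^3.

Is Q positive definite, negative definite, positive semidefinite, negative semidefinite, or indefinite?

Applying the same elementary operations to the rows and columns of A produces a congruent diagonal matrix with entries 1, 0, 0.
That gives 1 positive, 2 zero pivots.
Hence Q is positive semidefinite.

positive semidefinite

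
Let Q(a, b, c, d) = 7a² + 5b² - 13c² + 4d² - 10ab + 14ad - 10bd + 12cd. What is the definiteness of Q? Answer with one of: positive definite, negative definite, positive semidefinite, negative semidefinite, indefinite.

Write A = [[7, -5, 0, 7], [-5, 5, 0, -5], [0, 0, -13, 6], [7, -5, 6, 4]].
Row-reducing A symmetrically gives the diagonal entries 7, 10/7, -13, -3/13.
That gives 2 positive, 2 negative pivots.
Hence Q is indefinite.

indefinite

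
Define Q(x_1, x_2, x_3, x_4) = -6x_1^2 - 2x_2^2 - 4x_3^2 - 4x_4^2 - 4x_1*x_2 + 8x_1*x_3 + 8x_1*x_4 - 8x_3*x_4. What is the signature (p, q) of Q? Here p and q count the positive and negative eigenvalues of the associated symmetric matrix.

The associated matrix is A = [[-6, -2, 4, 4], [-2, -2, 0, 0], [4, 0, -4, -4], [4, 0, -4, -4]].
Applying the same elementary operations to the rows and columns of A produces a congruent diagonal matrix with entries -6, -4/3, 0, 0.
That gives 2 negative, 2 zero pivots.

(0, 2)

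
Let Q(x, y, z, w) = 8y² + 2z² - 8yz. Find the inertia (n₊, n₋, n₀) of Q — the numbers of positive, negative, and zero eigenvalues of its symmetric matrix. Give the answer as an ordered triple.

(1, 0, 3)

The symmetric matrix is A = [[0, 0, 0, 0], [0, 8, -4, 0], [0, -4, 2, 0], [0, 0, 0, 0]].
Row-reducing A symmetrically gives the diagonal entries 0, 8, 0, 0.
Counting signs: 1 positive, 3 zero.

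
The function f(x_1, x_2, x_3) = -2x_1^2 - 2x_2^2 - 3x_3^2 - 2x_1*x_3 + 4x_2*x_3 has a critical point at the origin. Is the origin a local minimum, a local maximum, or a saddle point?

local maximum

The Hessian at the origin is H = [[-4, 0, -2], [0, -4, 4], [-2, 4, -6]].
Symmetric row and column elimination reduces H to a congruent diagonal form with pivots -4, -4, -1.
Counting signs: 3 negative.
H is negative definite, so the origin is a strict local maximum.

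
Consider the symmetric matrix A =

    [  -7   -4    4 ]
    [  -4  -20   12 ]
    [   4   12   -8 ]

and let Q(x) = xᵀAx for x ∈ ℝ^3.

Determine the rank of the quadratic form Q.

Congruent diagonalization of A (simultaneous row and column reduction) yields pivots -7, -124/7, -12/31.
So there are 3 negative pivots.
The rank is the number of nonzero pivots: 3.

3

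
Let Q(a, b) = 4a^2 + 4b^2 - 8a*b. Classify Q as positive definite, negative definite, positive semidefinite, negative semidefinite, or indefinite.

positive semidefinite

The symmetric matrix of Q is [[4, -4], [-4, 4]].
For the 2×2 matrix [[4, -4], [-4, 4]]: det = 4·4 − (-4)² = 0, trace = 8.
det = 0 so one eigenvalue is zero; the form is semidefinite with the sign of the trace.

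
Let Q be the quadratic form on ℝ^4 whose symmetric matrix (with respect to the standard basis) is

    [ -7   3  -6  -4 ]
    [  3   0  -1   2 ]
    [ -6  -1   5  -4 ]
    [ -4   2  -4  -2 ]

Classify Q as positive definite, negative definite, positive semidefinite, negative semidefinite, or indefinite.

Row-reducing A symmetrically gives the diagonal entries -7, 9/7, 2/9, 0.
That gives 2 positive, 1 negative, 1 zero pivots.
Hence Q is indefinite.

indefinite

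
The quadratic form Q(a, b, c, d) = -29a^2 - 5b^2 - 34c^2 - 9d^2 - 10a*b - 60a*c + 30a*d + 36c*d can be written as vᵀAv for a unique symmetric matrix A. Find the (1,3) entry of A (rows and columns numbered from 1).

The coefficient of a·c in Q is -60. For a symmetric A this equals A[1,3] + A[3,1] = 2·A[1,3].
So A[1,3] = -60/2 = -30.

-30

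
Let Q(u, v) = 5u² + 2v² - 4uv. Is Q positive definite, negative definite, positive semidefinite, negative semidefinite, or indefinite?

positive definite

The symmetric matrix is A = [[5, -2], [-2, 2]].
An LDLᵀ factorisation of A has diagonal entries 5, 6/5.
That gives 2 positive pivots.
Hence Q is positive definite.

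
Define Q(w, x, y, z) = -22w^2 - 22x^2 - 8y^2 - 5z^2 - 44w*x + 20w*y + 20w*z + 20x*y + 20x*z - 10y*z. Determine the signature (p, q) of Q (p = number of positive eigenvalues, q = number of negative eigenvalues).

(0, 3)

The symmetric matrix is A = [[-22, -22, 10, 10], [-22, -22, 10, 10], [10, 10, -8, -5], [10, 10, -5, -5]].
Congruent diagonalization of A (simultaneous row and column reduction) yields pivots -22, 0, -38/11, -15/38.
Counting signs: 3 negative, 1 zero.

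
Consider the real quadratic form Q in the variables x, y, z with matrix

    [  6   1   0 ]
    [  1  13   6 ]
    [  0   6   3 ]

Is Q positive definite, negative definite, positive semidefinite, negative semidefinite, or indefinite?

Leading principal minors: Δ_1 = 6, Δ_2 = 77, Δ_3 = 15.
All leading principal minors are positive, so by Sylvester's criterion Q is positive definite.

positive definite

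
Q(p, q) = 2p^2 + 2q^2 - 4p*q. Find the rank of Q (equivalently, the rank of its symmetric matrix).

1

The associated matrix is A = [[2, -2], [-2, 2]].
Symmetric row and column elimination reduces A to a congruent diagonal form with pivots 2, 0.
That gives 1 positive, 1 zero pivots.
The rank is the number of nonzero pivots: 1.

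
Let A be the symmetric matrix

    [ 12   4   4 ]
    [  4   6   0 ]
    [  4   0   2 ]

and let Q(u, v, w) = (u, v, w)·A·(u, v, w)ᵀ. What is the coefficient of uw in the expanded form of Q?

8

The coefficient of uw is A[1,3] + A[3,1] = 2·4 = 8.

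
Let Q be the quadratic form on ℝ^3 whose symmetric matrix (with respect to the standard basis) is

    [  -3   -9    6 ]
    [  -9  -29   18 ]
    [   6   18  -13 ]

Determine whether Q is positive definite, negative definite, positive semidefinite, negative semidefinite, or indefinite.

Applying the same elementary operations to the rows and columns of A produces a congruent diagonal matrix with entries -3, -2, -1.
That gives 3 negative pivots.
Hence Q is negative definite.

negative definite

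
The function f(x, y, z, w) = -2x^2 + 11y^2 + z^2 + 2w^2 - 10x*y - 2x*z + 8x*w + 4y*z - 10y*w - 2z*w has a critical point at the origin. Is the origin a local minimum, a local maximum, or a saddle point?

The Hessian at the origin is H = [[-4, -10, -2, 8], [-10, 22, 4, -10], [-2, 4, 2, -2], [8, -10, -2, 4]].
Row-reducing H symmetrically gives the diagonal entries -4, 47, 60/47, 4/5.
Counting signs: 3 positive, 1 negative.
H is indefinite, so the origin is a saddle point.

saddle point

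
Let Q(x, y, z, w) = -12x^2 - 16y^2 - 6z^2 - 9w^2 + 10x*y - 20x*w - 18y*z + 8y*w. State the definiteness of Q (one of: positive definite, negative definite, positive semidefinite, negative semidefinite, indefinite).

negative definite

The associated matrix is A = [[-12, 5, 0, -10], [5, -16, -9, 4], [0, -9, -6, 0], [-10, 4, 0, -9]].
Applying the same elementary operations to the rows and columns of A produces a congruent diagonal matrix with entries -12, -167/12, -30/167, -3/5.
So there are 4 negative pivots.
Hence Q is negative definite.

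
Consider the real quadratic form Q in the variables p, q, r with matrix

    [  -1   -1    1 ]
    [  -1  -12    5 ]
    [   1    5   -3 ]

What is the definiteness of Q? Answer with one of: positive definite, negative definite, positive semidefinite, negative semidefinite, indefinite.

negative definite

Leading principal minors: Δ_1 = -1, Δ_2 = 11, Δ_3 = -6.
The signs alternate starting with Δ_1 < 0, so by Sylvester's criterion Q is negative definite.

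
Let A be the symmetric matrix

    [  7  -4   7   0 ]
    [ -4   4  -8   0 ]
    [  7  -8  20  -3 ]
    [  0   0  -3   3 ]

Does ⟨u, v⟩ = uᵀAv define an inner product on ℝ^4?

yes

Congruent diagonalization of A (simultaneous row and column reduction) yields pivots 7, 12/7, 11/3, 6/11.
So there are 4 positive pivots.
Hence Q is positive definite.
⟨·,·⟩ is an inner product exactly when A is positive definite.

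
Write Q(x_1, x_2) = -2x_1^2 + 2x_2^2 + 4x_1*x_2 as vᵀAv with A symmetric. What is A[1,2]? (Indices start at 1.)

The coefficient of x_1·x_2 in Q is 4. For a symmetric A this equals A[1,2] + A[2,1] = 2·A[1,2].
So A[1,2] = 4/2 = 2.

2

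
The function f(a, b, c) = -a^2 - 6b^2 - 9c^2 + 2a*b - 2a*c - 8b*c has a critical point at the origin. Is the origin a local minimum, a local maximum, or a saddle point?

local maximum

The Hessian at the origin is H = [[-2, 2, -2], [2, -12, -8], [-2, -8, -18]].
Symmetric row and column elimination reduces H to a congruent diagonal form with pivots -2, -10, -6.
That gives 3 negative pivots.
H is negative definite, so the origin is a strict local maximum.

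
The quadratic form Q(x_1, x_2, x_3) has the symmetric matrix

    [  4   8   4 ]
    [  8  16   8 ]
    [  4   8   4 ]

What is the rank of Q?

Congruent diagonalization of A (simultaneous row and column reduction) yields pivots 4, 0, 0.
That gives 1 positive, 2 zero pivots.
The rank is the number of nonzero pivots: 1.

1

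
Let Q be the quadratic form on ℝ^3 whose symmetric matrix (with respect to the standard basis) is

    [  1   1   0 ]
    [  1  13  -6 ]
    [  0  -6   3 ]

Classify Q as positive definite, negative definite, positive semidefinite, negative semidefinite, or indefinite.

Applying the same elementary operations to the rows and columns of A produces a congruent diagonal matrix with entries 1, 12, 0.
So there are 2 positive, 1 zero pivots.
Hence Q is positive semidefinite.

positive semidefinite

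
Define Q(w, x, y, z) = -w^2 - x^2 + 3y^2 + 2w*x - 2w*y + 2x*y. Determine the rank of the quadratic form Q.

The associated matrix is A = [[-1, 1, -1, 0], [1, -1, 1, 0], [-1, 1, 3, 0], [0, 0, 0, 0]].
Row-reducing A symmetrically gives the diagonal entries -1, 0, 4, 0.
So there are 1 positive, 1 negative, 2 zero pivots.
The rank is the number of nonzero pivots: 2.

2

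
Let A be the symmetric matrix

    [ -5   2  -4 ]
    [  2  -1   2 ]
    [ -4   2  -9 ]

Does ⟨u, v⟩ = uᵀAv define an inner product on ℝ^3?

no

Symmetric row and column elimination reduces A to a congruent diagonal form with pivots -5, -1/5, -5.
So there are 3 negative pivots.
Hence Q is negative definite.
⟨·,·⟩ is an inner product exactly when A is positive definite.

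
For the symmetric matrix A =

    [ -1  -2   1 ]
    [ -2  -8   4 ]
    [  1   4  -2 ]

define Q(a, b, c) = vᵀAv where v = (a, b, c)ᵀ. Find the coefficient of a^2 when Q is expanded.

The coefficient of a^2 is the diagonal entry A[1,1] = -1.

-1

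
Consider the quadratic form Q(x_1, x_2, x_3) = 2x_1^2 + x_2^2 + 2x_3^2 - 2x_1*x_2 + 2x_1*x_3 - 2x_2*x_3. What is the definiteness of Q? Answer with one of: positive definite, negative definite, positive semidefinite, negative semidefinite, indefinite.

The symmetric matrix of Q is A = [[2, -1, 1], [-1, 1, -1], [1, -1, 2]].
Leading principal minors: Δ_1 = 2, Δ_2 = 1, Δ_3 = 1.
All leading principal minors are positive, so by Sylvester's criterion Q is positive definite.

positive definite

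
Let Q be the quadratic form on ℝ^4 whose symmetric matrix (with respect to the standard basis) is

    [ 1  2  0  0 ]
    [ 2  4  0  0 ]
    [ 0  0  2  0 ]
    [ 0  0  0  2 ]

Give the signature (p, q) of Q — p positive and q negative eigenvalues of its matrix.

(3, 0)

Row-reducing A symmetrically gives the diagonal entries 1, 0, 2, 2.
Counting signs: 3 positive, 1 zero.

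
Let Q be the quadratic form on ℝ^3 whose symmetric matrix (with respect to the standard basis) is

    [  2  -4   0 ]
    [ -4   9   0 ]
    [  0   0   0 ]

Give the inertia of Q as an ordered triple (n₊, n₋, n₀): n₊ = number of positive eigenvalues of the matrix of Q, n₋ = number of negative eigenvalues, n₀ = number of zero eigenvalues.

Row-reducing A symmetrically gives the diagonal entries 2, 1, 0.
That gives 2 positive, 1 zero pivots.

(2, 0, 1)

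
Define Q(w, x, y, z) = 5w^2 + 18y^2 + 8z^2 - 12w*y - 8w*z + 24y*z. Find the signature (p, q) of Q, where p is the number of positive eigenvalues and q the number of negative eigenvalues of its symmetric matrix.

(2, 0)

The symmetric matrix is A = [[5, 0, -6, -4], [0, 0, 0, 0], [-6, 0, 18, 12], [-4, 0, 12, 8]].
Row-reducing A symmetrically gives the diagonal entries 5, 0, 54/5, 0.
That gives 2 positive, 2 zero pivots.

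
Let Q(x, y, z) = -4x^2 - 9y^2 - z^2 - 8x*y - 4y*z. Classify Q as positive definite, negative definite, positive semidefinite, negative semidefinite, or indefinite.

Write A = [[-4, -4, 0], [-4, -9, -2], [0, -2, -1]].
Applying the same elementary operations to the rows and columns of A produces a congruent diagonal matrix with entries -4, -5, -1/5.
That gives 3 negative pivots.
Hence Q is negative definite.

negative definite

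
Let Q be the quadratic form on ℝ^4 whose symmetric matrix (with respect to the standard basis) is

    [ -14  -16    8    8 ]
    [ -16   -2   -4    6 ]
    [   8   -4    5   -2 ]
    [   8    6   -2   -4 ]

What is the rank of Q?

4

Symmetric row and column elimination reduces A to a congruent diagonal form with pivots -14, 114/7, -59/57, -2/59.
So there are 1 positive, 3 negative pivots.
The rank is the number of nonzero pivots: 4.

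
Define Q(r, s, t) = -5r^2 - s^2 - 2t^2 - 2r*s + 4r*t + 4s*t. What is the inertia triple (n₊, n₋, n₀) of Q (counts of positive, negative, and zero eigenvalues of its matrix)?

The associated matrix is A = [[-5, -1, 2], [-1, -1, 2], [2, 2, -2]].
Row-reducing A symmetrically gives the diagonal entries -5, -4/5, 2.
Counting signs: 1 positive, 2 negative.

(1, 2, 0)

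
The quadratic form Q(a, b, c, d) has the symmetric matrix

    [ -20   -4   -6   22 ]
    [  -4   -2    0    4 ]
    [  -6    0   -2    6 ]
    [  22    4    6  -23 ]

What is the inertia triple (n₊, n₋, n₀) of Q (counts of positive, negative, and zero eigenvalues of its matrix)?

(2, 2, 0)

Row-reducing A symmetrically gives the diagonal entries -20, -6/5, 1, 1/3.
So there are 2 positive, 2 negative pivots.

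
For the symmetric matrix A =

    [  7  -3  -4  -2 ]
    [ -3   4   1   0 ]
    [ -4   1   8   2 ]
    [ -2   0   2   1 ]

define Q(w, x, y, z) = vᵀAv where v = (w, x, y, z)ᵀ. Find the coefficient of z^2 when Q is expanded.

1

The coefficient of z^2 is the diagonal entry A[4,4] = 1.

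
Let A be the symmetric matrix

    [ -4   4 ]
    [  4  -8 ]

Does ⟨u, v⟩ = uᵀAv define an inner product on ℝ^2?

Row-reducing A symmetrically gives the diagonal entries -4, -4.
That gives 2 negative pivots.
Hence Q is negative definite.
⟨·,·⟩ is an inner product exactly when A is positive definite.

no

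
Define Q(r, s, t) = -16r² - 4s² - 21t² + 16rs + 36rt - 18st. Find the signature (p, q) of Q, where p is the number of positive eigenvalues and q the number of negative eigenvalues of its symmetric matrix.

(0, 2)

The symmetric matrix is A = [[-16, 8, 18], [8, -4, -9], [18, -9, -21]].
Congruent diagonalization of A (simultaneous row and column reduction) yields pivots -16, 0, -3/4.
So there are 2 negative, 1 zero pivots.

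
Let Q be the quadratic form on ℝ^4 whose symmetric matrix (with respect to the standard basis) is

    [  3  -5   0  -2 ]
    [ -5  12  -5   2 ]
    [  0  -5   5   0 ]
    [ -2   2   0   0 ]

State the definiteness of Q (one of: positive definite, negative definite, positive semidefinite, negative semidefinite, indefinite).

indefinite

Applying the same elementary operations to the rows and columns of A produces a congruent diagonal matrix with entries 3, 11/3, -20/11, 0.
That gives 2 positive, 1 negative, 1 zero pivots.
Hence Q is indefinite.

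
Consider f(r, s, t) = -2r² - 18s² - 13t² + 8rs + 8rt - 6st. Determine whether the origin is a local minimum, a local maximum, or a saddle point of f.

local maximum

The Hessian at the origin is H = [[-4, 8, 8], [8, -36, -6], [8, -6, -26]].
Symmetric row and column elimination reduces H to a congruent diagonal form with pivots -4, -20, -5.
That gives 3 negative pivots.
H is negative definite, so the origin is a strict local maximum.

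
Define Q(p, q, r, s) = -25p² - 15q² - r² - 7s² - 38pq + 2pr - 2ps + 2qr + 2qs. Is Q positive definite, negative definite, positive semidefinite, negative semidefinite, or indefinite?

The symmetric matrix of Q is A = [[-25, -19, 1, -1], [-19, -15, 1, 1], [1, 1, -1, 0], [-1, 1, 0, -7]].
Leading principal minors: Δ_1 = -25, Δ_2 = 14, Δ_3 = -12, Δ_4 = 10.
The signs alternate starting with Δ_1 < 0, so by Sylvester's criterion Q is negative definite.

negative definite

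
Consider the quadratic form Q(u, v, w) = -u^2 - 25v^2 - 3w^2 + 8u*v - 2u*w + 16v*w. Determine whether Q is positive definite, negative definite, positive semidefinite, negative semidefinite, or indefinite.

The symmetric matrix of Q is A = [[-1, 4, -1], [4, -25, 8], [-1, 8, -3]].
Leading principal minors: Δ_1 = -1, Δ_2 = 9, Δ_3 = -2.
The signs alternate starting with Δ_1 < 0, so by Sylvester's criterion Q is negative definite.

negative definite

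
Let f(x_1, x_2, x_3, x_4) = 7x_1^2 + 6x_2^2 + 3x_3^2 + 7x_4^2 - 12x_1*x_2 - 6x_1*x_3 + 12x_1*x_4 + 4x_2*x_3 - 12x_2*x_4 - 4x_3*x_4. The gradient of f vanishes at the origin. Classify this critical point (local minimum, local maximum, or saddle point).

The Hessian at the origin is H = [[14, -12, -6, 12], [-12, 12, 4, -12], [-6, 4, 6, -4], [12, -12, -4, 14]].
Row-reducing H symmetrically gives the diagonal entries 14, 12/7, 8/3, 2.
That gives 4 positive pivots.
H is positive definite, so the origin is a strict local minimum.

local minimum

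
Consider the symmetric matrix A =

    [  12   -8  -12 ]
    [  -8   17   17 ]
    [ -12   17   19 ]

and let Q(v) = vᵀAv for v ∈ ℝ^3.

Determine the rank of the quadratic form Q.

3

Congruent diagonalization of A (simultaneous row and column reduction) yields pivots 12, 35/3, 2/35.
So there are 3 positive pivots.
The rank is the number of nonzero pivots: 3.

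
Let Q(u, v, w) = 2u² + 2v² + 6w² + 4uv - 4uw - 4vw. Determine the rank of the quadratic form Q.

Write A = [[2, 2, -2], [2, 2, -2], [-2, -2, 6]].
Symmetric row and column elimination reduces A to a congruent diagonal form with pivots 2, 0, 4.
Counting signs: 2 positive, 1 zero.
The rank is the number of nonzero pivots: 2.

2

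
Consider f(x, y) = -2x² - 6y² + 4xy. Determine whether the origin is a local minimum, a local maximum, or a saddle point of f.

The Hessian at the origin is H = [[-4, 4], [4, -12]].
det H = -4·-12 − (4)² = 32 > 0 and H[1,1] = -4 < 0, so H is negative definite.
Therefore the origin is a local maximum.

local maximum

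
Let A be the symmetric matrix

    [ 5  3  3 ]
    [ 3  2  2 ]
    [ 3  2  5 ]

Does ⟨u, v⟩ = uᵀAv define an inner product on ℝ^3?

yes

Leading principal minors: Δ_1 = 5, Δ_2 = 1, Δ_3 = 3.
All leading principal minors are positive, so by Sylvester's criterion Q is positive definite.
⟨·,·⟩ is an inner product exactly when A is positive definite.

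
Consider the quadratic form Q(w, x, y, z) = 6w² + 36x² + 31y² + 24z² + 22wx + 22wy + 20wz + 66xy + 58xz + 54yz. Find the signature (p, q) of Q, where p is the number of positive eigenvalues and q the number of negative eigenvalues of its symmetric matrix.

(4, 0)

The associated matrix is A = [[6, 11, 11, 10], [11, 36, 33, 29], [11, 33, 31, 27], [10, 29, 27, 24]].
Congruent diagonalization of A (simultaneous row and column reduction) yields pivots 6, 95/6, 41/95, 6/41.
That gives 4 positive pivots.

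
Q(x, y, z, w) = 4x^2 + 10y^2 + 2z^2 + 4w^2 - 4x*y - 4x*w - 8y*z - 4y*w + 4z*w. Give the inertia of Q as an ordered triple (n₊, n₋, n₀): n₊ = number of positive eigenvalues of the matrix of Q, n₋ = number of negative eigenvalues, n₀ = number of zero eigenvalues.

(3, 0, 1)

Write A = [[4, -2, 0, -2], [-2, 10, -4, -2], [0, -4, 2, 2], [-2, -2, 2, 4]].
Row-reducing A symmetrically gives the diagonal entries 4, 9, 2/9, 0.
Counting signs: 3 positive, 1 zero.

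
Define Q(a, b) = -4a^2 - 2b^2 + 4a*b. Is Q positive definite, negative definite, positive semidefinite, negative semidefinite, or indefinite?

negative definite

The symmetric matrix of Q is A = [[-4, 2], [2, -2]].
Leading principal minors: Δ_1 = -4, Δ_2 = 4.
The signs alternate starting with Δ_1 < 0, so by Sylvester's criterion Q is negative definite.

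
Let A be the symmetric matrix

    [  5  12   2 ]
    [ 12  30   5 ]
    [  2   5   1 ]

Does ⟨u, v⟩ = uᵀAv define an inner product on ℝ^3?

yes

An LDLᵀ factorisation of A has diagonal entries 5, 6/5, 1/6.
So there are 3 positive pivots.
Hence Q is positive definite.
⟨·,·⟩ is an inner product exactly when A is positive definite.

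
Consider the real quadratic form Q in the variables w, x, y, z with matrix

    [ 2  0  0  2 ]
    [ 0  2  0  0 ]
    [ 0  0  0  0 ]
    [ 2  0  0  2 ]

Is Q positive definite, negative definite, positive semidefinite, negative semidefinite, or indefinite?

Congruent diagonalization of A (simultaneous row and column reduction) yields pivots 2, 2, 0, 0.
Counting signs: 2 positive, 2 zero.
Hence Q is positive semidefinite.

positive semidefinite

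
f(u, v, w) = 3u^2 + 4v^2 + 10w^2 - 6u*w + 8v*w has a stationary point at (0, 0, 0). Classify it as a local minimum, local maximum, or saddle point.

The Hessian at the origin is H = [[6, 0, -6], [0, 8, 8], [-6, 8, 20]].
An LDLᵀ factorisation of H has diagonal entries 6, 8, 6.
So there are 3 positive pivots.
H is positive definite, so the origin is a strict local minimum.

local minimum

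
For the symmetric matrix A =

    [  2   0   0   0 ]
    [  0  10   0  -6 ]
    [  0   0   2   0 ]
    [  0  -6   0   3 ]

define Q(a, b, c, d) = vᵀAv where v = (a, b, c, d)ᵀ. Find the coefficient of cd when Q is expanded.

The coefficient of cd is A[3,4] + A[4,3] = 2·0 = 0.

0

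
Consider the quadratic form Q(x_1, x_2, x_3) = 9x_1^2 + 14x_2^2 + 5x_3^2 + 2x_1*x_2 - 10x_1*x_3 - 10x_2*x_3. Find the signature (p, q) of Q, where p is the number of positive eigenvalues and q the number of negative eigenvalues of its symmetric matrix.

(3, 0)

The associated matrix is A = [[9, 1, -5], [1, 14, -5], [-5, -5, 5]].
Symmetric row and column elimination reduces A to a congruent diagonal form with pivots 9, 125/9, 4/5.
Counting signs: 3 positive.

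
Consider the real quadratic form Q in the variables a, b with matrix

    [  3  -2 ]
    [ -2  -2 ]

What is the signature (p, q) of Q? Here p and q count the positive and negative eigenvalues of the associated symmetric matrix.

(1, 1)

Congruent diagonalization of A (simultaneous row and column reduction) yields pivots 3, -10/3.
That gives 1 positive, 1 negative pivots.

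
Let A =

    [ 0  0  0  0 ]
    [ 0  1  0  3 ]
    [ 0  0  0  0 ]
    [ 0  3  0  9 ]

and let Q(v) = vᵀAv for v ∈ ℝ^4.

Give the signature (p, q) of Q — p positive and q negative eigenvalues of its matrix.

(1, 0)

Applying the same elementary operations to the rows and columns of A produces a congruent diagonal matrix with entries 0, 1, 0, 0.
That gives 1 positive, 3 zero pivots.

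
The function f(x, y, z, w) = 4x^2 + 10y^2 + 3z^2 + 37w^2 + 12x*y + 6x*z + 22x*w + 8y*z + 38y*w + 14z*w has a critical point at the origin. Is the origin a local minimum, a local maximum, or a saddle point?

The Hessian at the origin is H = [[8, 12, 6, 22], [12, 20, 8, 38], [6, 8, 6, 14], [22, 38, 14, 74]].
Symmetric row and column elimination reduces H to a congruent diagonal form with pivots 8, 2, 1, 1.
That gives 4 positive pivots.
H is positive definite, so the origin is a strict local minimum.

local minimum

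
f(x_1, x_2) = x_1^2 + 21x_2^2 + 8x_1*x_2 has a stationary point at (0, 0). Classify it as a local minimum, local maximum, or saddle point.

The Hessian at the origin is H = [[2, 8], [8, 42]].
det H = 2·42 − (8)² = 20 > 0 and H[1,1] = 2 > 0, so H is positive definite.
Therefore the origin is a local minimum.

local minimum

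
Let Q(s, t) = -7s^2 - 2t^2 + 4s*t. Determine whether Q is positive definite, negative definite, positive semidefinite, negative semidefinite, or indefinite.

negative definite

The associated matrix is A = [[-7, 2], [2, -2]].
Row-reducing A symmetrically gives the diagonal entries -7, -10/7.
So there are 2 negative pivots.
Hence Q is negative definite.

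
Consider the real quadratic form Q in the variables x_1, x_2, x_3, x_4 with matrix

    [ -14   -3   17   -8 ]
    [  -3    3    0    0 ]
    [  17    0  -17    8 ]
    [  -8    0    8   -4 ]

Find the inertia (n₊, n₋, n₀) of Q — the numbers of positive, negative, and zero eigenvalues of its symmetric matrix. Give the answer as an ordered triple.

(1, 2, 1)

Symmetric row and column elimination reduces A to a congruent diagonal form with pivots -14, 51/14, 0, -4/17.
That gives 1 positive, 2 negative, 1 zero pivots.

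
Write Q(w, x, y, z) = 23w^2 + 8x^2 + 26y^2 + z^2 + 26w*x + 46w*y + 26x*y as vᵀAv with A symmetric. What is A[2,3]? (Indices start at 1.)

The coefficient of x·y in Q is 26. For a symmetric A this equals A[2,3] + A[3,2] = 2·A[2,3].
So A[2,3] = 26/2 = 13.

13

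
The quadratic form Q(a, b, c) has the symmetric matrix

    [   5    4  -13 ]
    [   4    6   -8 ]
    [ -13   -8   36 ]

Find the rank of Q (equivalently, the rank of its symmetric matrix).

An LDLᵀ factorisation of A has diagonal entries 5, 14/5, 1/7.
Counting signs: 3 positive.
The rank is the number of nonzero pivots: 3.

3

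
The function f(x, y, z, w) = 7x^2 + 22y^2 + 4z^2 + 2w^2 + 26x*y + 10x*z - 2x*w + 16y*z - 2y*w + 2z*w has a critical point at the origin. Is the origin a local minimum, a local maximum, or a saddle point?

saddle point

The Hessian at the origin is H = [[14, 26, 10, -2], [26, 44, 16, -2], [10, 16, 8, 2], [-2, -2, 2, 4]].
Applying the same elementary operations to the rows and columns of H produces a congruent diagonal matrix with entries 14, -30/7, 12/5, 2.
So there are 3 positive, 1 negative pivots.
H is indefinite, so the origin is a saddle point.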